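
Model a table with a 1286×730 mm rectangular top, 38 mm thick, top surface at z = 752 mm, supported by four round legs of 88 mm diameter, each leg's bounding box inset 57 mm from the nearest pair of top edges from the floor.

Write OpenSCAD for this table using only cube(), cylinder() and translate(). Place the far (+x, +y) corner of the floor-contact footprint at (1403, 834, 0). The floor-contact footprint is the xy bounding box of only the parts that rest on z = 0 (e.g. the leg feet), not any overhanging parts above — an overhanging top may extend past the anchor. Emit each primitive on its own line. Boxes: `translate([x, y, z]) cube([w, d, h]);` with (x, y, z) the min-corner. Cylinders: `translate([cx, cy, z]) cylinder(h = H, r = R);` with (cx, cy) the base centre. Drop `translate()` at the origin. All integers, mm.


// leg_h = 752 - 38 = 714
translate([174, 161, 714]) cube([1286, 730, 38]);
translate([275, 262, 0]) cylinder(h = 714, r = 44);
translate([1359, 262, 0]) cylinder(h = 714, r = 44);
translate([275, 790, 0]) cylinder(h = 714, r = 44);
translate([1359, 790, 0]) cylinder(h = 714, r = 44);


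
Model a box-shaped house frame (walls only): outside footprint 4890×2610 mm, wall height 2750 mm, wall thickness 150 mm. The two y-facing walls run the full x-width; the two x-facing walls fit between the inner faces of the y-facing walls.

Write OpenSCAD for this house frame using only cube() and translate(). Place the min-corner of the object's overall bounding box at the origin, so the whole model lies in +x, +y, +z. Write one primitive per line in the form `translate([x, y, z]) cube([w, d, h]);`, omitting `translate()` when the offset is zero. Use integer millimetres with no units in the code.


cube([4890, 150, 2750]);
translate([0, 2460, 0]) cube([4890, 150, 2750]);
translate([0, 150, 0]) cube([150, 2310, 2750]);
translate([4740, 150, 0]) cube([150, 2310, 2750]);


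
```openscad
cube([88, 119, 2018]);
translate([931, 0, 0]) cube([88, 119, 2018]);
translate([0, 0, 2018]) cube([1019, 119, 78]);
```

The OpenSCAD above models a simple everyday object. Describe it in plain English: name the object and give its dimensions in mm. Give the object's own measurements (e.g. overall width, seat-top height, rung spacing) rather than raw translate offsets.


A door frame. The clear opening is 843 mm wide and 2018 mm high. Two 88 mm wide jambs, 119 mm deep, stand either side of the opening from the floor to the top of the opening. A 78 mm thick head sits across the top of both jambs, spanning the full outside width of the frame.


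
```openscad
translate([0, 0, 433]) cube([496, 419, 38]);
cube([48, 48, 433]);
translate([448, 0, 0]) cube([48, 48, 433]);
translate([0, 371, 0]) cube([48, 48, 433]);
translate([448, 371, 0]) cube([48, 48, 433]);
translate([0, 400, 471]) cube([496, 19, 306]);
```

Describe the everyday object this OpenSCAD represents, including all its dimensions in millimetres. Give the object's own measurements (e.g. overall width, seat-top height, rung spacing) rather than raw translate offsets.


A chair. The seat is a 496×419×38 mm slab with its top at z = 471 mm, on four 48×48 mm corner legs (flush with the seat edges, standing on z = 0). A flat backrest 19 mm thick, 306 mm tall, spans the full seat width and rises from the seat top along its +y edge, rear face flush with the rear of the seat.


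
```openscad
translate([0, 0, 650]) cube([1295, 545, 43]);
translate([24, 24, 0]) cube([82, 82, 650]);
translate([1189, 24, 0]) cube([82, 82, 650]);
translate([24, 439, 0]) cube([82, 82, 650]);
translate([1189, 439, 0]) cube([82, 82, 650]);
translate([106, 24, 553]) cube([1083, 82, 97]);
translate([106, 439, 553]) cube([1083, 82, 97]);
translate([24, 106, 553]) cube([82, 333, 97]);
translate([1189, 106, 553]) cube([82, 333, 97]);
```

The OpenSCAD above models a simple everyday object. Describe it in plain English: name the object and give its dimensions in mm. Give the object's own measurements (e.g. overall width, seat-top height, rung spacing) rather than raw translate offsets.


A table: top 1295 mm (x) × 545 mm (y), 43 mm thick, upper face at z = 693 mm, on four 82×82 mm square legs, each inset 24 mm from the nearest pair of top edges from z = 0 to the bottom of the top. Four apron rails, 82 mm thick and 97 mm tall, run between adjacent legs with their top edges flush with the underside of the top and their outer faces flush with the legs' outer faces.


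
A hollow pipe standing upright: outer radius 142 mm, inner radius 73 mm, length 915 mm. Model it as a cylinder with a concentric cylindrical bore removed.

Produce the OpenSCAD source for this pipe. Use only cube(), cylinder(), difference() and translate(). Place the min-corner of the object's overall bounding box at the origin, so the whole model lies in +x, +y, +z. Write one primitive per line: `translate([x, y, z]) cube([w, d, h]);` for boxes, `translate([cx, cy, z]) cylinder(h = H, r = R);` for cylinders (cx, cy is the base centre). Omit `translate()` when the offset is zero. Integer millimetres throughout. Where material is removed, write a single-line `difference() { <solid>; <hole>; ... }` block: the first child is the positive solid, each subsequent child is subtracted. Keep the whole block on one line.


difference() { translate([142, 142, 0]) cylinder(h = 915, r = 142); translate([142, 142, 0]) cylinder(h = 915, r = 73); }


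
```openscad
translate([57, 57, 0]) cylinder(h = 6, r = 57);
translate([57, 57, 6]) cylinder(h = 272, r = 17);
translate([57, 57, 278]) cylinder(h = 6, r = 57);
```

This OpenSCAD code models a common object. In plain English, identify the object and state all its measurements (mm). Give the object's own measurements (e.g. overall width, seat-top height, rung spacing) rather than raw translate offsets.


A spool: two coaxial disc flanges of radius 57 mm and thickness 6 mm, joined by a core cylinder of radius 17 mm and height 272 mm. The lower flange rests on z = 0 and the three cylinders share a vertical axis.


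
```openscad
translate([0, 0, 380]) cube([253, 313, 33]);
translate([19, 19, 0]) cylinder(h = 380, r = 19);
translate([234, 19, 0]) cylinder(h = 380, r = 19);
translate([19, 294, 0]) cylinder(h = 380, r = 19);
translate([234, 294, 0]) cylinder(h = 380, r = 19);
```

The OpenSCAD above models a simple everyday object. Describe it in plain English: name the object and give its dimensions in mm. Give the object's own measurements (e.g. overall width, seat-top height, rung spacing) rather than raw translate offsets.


A four-legged stool. The seat is a 253×313×33 mm slab whose top surface is at z = 413 mm; four round legs, each 38 mm in diameter, run from the floor (z = 0) to the underside of the seat, each leg's axis is inset half a diameter from the nearest pair of seat edges (so the leg's bounding box is flush with the corner).


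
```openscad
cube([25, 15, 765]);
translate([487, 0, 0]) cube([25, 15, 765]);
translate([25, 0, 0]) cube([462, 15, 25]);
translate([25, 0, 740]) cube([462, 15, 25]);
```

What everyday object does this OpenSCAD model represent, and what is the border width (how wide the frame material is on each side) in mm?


A picture frame. The border width is 25 mm.

Four thin pieces enclosing a rectangular opening — a picture frame. The two full-height stiles are 765 mm tall; the top rail sits at z = 740 and is 25 mm tall, so the border above the opening is 765 − 740 = 25 mm, matching the stile x-width.


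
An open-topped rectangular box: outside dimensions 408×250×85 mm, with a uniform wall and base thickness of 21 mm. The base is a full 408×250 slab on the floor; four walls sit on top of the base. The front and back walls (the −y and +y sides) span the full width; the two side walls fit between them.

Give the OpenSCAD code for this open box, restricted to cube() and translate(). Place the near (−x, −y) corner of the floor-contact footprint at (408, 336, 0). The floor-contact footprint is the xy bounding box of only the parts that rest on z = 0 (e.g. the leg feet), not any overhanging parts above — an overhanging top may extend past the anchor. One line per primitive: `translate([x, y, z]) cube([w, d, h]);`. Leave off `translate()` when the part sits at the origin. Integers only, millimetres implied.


translate([408, 336, 0]) cube([408, 250, 21]);
translate([408, 336, 21]) cube([408, 21, 64]);
translate([408, 565, 21]) cube([408, 21, 64]);
translate([408, 357, 21]) cube([21, 208, 64]);
translate([795, 357, 21]) cube([21, 208, 64]);


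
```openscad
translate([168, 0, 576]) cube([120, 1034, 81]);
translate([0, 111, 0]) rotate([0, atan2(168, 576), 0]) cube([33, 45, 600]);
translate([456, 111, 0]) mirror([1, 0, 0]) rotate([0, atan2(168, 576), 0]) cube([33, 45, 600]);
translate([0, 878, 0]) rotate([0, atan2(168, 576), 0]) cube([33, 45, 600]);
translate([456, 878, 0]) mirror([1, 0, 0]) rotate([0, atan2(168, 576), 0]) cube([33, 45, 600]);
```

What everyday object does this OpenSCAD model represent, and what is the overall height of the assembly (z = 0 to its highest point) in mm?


A sawhorse. The overall height is 657 mm.

A beam across two mirrored pairs of raked legs — a sawhorse. The beam's underside is at z = 576 (matching the legs' vertical rise in atan2(168, 576)) and the beam is 81 mm tall, so its top is at 576 + 81 = 657 mm. The raked legs top out at the beam's underside, so that is the highest point.


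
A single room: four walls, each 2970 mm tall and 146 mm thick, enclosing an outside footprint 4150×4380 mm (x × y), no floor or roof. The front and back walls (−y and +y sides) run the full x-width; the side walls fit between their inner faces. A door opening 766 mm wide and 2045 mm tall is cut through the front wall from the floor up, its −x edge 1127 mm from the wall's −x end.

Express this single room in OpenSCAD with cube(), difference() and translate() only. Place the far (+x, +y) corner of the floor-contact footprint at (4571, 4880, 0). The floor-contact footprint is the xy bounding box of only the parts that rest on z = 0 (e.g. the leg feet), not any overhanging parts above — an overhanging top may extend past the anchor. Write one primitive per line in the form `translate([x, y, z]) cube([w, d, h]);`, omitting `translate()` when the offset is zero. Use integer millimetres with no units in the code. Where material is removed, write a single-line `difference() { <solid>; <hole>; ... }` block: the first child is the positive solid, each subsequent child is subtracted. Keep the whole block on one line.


difference() { translate([421, 500, 0]) cube([4150, 146, 2970]); translate([1548, 500, 0]) cube([766, 146, 2045]); }
translate([421, 4734, 0]) cube([4150, 146, 2970]);
translate([421, 646, 0]) cube([146, 4088, 2970]);
translate([4425, 646, 0]) cube([146, 4088, 2970]);


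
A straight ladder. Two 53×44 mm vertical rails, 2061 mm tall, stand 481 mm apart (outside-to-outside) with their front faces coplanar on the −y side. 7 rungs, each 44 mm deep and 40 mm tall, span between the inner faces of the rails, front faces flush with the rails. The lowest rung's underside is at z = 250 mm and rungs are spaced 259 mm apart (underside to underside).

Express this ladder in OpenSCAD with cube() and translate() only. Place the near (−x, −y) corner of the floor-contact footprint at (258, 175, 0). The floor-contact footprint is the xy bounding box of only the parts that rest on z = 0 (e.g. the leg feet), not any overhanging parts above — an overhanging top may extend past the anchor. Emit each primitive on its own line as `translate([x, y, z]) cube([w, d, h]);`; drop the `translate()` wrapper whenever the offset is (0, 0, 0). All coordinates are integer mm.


// rung span = 481 - 2*53 = 375
// rung[k] z = 250 + k*259
translate([258, 175, 0]) cube([53, 44, 2061]);
translate([686, 175, 0]) cube([53, 44, 2061]);
translate([311, 175, 250]) cube([375, 44, 40]);
translate([311, 175, 509]) cube([375, 44, 40]);
translate([311, 175, 768]) cube([375, 44, 40]);
translate([311, 175, 1027]) cube([375, 44, 40]);
translate([311, 175, 1286]) cube([375, 44, 40]);
translate([311, 175, 1545]) cube([375, 44, 40]);
translate([311, 175, 1804]) cube([375, 44, 40]);


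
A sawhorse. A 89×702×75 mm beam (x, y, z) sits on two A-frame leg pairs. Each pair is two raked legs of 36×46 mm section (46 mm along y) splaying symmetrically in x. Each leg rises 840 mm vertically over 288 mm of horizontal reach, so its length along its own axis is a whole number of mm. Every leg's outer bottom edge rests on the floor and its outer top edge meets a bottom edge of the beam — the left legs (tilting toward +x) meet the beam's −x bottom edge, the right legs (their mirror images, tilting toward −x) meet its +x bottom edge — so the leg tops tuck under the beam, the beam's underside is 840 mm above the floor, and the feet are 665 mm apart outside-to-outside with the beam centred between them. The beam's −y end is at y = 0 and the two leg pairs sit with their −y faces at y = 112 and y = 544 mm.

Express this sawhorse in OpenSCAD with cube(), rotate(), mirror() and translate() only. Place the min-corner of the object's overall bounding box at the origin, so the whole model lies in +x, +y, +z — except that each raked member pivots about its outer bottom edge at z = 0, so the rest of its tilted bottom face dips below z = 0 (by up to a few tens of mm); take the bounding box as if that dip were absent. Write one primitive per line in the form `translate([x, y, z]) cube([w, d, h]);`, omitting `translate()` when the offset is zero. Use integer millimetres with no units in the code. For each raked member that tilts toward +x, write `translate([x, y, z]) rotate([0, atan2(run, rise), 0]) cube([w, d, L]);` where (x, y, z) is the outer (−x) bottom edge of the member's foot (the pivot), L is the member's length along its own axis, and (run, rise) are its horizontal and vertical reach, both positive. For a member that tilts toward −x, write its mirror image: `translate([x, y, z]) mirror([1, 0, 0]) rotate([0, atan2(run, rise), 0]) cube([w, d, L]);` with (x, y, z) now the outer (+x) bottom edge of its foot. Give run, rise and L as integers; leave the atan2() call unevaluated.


translate([288, 0, 840]) cube([89, 702, 75]);
translate([0, 112, 0]) rotate([0, atan2(288, 840), 0]) cube([36, 46, 888]);
translate([665, 112, 0]) mirror([1, 0, 0]) rotate([0, atan2(288, 840), 0]) cube([36, 46, 888]);
translate([0, 544, 0]) rotate([0, atan2(288, 840), 0]) cube([36, 46, 888]);
translate([665, 544, 0]) mirror([1, 0, 0]) rotate([0, atan2(288, 840), 0]) cube([36, 46, 888]);


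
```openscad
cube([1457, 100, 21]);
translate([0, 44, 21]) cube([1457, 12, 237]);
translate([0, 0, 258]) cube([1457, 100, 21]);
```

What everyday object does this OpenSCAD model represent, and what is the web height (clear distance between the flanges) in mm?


An I-beam. The web height is 237 mm.

Two wide flanges with a thin centred web — an I-beam. Overall 279 mm minus two 21 mm flanges gives a web of 279 − 2·21 = 237 mm.


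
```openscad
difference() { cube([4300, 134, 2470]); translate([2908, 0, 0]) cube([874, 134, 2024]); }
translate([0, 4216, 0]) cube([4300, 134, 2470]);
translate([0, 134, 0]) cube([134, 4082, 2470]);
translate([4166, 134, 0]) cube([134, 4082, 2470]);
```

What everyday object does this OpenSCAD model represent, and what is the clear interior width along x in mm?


A single room. The interior width is 4032 mm.

Four walls enclosing a rectangle with a door in the front wall — a room. Outside width 4300 minus two 134 mm walls gives 4032 mm.


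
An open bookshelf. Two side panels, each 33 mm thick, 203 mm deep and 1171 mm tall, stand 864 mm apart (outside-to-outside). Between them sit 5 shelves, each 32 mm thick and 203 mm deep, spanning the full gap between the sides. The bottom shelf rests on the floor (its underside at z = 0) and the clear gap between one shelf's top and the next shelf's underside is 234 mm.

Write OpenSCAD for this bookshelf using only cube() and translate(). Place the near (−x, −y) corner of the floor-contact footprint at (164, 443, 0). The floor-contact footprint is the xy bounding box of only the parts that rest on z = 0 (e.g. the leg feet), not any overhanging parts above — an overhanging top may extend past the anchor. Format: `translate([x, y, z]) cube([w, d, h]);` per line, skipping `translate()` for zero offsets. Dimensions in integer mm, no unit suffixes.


translate([164, 443, 0]) cube([33, 203, 1171]);
translate([995, 443, 0]) cube([33, 203, 1171]);
translate([197, 443, 0]) cube([798, 203, 32]);
translate([197, 443, 266]) cube([798, 203, 32]);
translate([197, 443, 532]) cube([798, 203, 32]);
translate([197, 443, 798]) cube([798, 203, 32]);
translate([197, 443, 1064]) cube([798, 203, 32]);


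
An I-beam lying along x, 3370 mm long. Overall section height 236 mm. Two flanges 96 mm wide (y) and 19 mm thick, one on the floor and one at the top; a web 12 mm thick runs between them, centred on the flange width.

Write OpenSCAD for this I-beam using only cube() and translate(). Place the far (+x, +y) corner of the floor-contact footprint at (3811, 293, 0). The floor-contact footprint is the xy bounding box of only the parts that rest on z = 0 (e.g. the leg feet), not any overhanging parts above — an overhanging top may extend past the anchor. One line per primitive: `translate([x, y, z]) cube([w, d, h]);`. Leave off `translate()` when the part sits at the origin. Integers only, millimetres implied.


translate([441, 197, 0]) cube([3370, 96, 19]);
translate([441, 239, 19]) cube([3370, 12, 198]);
translate([441, 197, 217]) cube([3370, 96, 19]);


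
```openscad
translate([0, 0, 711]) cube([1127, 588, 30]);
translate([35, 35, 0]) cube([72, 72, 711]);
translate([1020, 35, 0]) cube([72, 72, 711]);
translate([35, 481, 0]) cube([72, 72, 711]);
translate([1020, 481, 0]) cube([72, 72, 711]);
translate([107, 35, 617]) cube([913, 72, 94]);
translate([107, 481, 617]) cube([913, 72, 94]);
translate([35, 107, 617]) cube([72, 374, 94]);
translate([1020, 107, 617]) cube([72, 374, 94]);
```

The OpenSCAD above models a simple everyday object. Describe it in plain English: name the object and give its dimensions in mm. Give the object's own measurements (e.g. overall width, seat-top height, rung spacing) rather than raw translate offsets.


A table: top 1127 mm (x) × 588 mm (y), 30 mm thick, upper face at z = 741 mm, on four 72×72 mm square legs, each inset 35 mm from the nearest pair of top edges from z = 0 to the bottom of the top. Four apron rails, 72 mm thick and 94 mm tall, run between adjacent legs with their top edges flush with the underside of the top and their outer faces flush with the legs' outer faces.


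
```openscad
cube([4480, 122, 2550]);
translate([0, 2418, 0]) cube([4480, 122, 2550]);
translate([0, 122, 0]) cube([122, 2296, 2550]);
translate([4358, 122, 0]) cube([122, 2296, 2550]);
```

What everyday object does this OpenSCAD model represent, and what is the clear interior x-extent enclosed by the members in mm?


A house (or room) frame. The interior width is 4236 mm.

Four 2550 mm walls enclosing a rectangle with no floor or roof — a room or house frame. Outside width is 4480 mm and wall thickness is 122 mm, so the interior width is 4480 − 2 × 122 = 4236 mm.


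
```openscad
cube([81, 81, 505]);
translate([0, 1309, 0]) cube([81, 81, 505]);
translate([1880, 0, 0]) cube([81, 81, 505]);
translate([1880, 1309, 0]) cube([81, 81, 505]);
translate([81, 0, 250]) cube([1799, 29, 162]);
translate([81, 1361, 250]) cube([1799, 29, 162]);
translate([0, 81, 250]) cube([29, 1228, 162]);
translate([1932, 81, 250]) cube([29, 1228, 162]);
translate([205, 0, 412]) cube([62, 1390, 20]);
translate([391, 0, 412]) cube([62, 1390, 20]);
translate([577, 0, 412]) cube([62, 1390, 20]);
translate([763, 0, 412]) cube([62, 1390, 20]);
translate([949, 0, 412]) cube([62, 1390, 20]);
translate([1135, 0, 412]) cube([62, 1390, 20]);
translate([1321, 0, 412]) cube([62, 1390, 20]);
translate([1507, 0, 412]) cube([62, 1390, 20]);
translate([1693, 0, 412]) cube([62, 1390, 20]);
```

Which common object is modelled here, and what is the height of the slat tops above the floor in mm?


A bed frame. The slat-top height is 432 mm.

Four posts, four rails, and a row of slats — a bed frame. Slats sit on the rails at z = 250 + 162 = 412; with slat thickness 20, the top is 432 mm.


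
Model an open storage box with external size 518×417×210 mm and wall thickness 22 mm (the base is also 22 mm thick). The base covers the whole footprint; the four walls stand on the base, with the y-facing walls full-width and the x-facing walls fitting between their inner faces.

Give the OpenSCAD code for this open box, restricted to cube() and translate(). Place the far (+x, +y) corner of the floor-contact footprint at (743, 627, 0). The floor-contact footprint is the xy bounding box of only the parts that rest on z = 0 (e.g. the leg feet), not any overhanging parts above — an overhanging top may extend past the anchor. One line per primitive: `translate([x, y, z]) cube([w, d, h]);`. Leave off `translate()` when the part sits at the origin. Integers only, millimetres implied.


translate([225, 210, 0]) cube([518, 417, 22]);
translate([225, 210, 22]) cube([518, 22, 188]);
translate([225, 605, 22]) cube([518, 22, 188]);
translate([225, 232, 22]) cube([22, 373, 188]);
translate([721, 232, 22]) cube([22, 373, 188]);


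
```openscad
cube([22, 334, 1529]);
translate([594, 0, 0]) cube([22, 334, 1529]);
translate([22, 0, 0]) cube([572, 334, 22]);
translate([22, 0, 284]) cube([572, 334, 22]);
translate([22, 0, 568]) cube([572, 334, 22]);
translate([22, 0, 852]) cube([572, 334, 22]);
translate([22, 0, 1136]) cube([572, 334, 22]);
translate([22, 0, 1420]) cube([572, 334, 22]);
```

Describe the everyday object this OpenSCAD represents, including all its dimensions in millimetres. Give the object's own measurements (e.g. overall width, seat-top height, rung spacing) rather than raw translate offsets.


An open bookshelf. Two side panels, each 22 mm thick, 334 mm deep and 1529 mm tall, stand 616 mm apart (outside-to-outside). Between them sit 6 shelves, each 22 mm thick and 334 mm deep, spanning the full gap between the sides. The bottom shelf rests on the floor (its underside at z = 0) and the clear gap between one shelf's top and the next shelf's underside is 262 mm.


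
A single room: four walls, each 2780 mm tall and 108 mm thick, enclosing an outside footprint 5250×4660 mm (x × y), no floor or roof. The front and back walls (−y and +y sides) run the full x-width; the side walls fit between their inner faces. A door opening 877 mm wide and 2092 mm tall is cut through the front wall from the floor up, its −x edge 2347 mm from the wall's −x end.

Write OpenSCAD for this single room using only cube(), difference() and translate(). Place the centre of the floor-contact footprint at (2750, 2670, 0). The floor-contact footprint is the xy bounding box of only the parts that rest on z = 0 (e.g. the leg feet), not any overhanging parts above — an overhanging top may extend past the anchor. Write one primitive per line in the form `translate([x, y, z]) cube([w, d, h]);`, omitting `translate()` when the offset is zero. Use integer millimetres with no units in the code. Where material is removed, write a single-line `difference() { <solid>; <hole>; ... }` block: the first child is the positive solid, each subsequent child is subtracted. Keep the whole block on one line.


difference() { translate([125, 340, 0]) cube([5250, 108, 2780]); translate([2472, 340, 0]) cube([877, 108, 2092]); }
translate([125, 4892, 0]) cube([5250, 108, 2780]);
translate([125, 448, 0]) cube([108, 4444, 2780]);
translate([5267, 448, 0]) cube([108, 4444, 2780]);


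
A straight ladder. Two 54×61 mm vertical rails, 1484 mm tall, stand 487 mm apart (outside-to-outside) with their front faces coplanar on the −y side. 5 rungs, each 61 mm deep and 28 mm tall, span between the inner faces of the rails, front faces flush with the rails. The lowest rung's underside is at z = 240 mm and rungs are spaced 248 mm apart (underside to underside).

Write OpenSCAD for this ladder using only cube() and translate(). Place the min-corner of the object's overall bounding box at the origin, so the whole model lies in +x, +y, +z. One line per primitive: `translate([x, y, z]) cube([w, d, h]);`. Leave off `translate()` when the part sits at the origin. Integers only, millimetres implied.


cube([54, 61, 1484]);
translate([433, 0, 0]) cube([54, 61, 1484]);
translate([54, 0, 240]) cube([379, 61, 28]);
translate([54, 0, 488]) cube([379, 61, 28]);
translate([54, 0, 736]) cube([379, 61, 28]);
translate([54, 0, 984]) cube([379, 61, 28]);
translate([54, 0, 1232]) cube([379, 61, 28]);


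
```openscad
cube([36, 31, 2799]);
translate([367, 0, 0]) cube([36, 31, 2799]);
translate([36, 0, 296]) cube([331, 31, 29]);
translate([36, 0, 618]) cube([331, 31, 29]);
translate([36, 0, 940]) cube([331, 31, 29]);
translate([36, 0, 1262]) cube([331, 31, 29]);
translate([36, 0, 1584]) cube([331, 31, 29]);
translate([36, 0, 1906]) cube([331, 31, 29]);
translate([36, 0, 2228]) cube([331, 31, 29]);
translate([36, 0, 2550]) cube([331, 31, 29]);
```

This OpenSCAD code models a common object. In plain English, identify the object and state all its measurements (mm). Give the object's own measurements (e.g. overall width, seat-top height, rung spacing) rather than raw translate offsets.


A straight ladder. Two 36×31 mm vertical rails, 2799 mm tall, stand 403 mm apart (outside-to-outside) with their front faces coplanar on the −y side. 8 rungs, each 31 mm deep and 29 mm tall, span between the inner faces of the rails, front faces flush with the rails. The lowest rung's underside is at z = 296 mm and rungs are spaced 322 mm apart (underside to underside).


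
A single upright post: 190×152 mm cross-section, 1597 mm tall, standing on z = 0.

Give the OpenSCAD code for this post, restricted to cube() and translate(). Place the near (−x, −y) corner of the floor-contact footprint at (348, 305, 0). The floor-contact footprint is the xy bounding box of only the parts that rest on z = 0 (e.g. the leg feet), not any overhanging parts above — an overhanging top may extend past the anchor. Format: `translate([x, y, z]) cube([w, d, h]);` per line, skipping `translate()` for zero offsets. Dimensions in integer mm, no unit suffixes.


translate([348, 305, 0]) cube([190, 152, 1597]);


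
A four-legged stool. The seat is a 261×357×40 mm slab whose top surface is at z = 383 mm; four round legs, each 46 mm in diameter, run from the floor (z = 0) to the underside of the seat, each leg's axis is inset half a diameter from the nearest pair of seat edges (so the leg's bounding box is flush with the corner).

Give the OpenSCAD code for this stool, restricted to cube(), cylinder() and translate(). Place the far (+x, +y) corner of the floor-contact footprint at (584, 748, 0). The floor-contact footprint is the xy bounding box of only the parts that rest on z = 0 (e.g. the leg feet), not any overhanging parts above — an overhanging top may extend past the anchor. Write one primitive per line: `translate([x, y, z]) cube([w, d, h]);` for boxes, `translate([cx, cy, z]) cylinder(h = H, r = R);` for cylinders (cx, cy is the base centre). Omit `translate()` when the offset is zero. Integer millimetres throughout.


translate([323, 391, 343]) cube([261, 357, 40]);
translate([346, 414, 0]) cylinder(h = 343, r = 23);
translate([561, 414, 0]) cylinder(h = 343, r = 23);
translate([346, 725, 0]) cylinder(h = 343, r = 23);
translate([561, 725, 0]) cylinder(h = 343, r = 23);


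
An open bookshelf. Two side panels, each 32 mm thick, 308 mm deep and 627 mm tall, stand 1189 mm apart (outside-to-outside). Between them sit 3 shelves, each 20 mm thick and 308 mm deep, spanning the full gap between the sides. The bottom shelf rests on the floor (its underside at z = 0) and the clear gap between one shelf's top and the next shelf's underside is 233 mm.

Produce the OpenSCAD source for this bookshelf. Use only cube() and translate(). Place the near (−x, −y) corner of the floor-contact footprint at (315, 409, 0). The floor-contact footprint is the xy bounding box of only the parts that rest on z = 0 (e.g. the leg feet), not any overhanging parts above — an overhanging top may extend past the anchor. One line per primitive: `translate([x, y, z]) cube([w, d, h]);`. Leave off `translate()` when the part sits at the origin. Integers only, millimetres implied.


translate([315, 409, 0]) cube([32, 308, 627]);
translate([1472, 409, 0]) cube([32, 308, 627]);
translate([347, 409, 0]) cube([1125, 308, 20]);
translate([347, 409, 253]) cube([1125, 308, 20]);
translate([347, 409, 506]) cube([1125, 308, 20]);


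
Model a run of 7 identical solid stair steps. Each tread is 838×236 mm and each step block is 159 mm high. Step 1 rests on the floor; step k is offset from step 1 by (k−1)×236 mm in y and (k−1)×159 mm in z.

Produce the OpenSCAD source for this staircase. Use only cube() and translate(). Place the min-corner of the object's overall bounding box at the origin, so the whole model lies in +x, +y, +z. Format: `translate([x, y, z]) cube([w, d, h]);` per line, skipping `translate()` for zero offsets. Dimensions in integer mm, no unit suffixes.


cube([838, 236, 159]);
translate([0, 236, 159]) cube([838, 236, 159]);
translate([0, 472, 318]) cube([838, 236, 159]);
translate([0, 708, 477]) cube([838, 236, 159]);
translate([0, 944, 636]) cube([838, 236, 159]);
translate([0, 1180, 795]) cube([838, 236, 159]);
translate([0, 1416, 954]) cube([838, 236, 159]);


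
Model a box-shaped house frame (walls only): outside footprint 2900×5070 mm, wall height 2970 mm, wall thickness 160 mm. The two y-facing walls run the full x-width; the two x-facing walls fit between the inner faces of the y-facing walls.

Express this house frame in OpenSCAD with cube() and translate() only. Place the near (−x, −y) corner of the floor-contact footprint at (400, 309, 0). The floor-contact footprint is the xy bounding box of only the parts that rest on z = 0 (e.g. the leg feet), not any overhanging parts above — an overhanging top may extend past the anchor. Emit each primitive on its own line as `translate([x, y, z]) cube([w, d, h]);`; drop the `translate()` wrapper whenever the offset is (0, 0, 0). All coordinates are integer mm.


translate([400, 309, 0]) cube([2900, 160, 2970]);
translate([400, 5219, 0]) cube([2900, 160, 2970]);
translate([400, 469, 0]) cube([160, 4750, 2970]);
translate([3140, 469, 0]) cube([160, 4750, 2970]);


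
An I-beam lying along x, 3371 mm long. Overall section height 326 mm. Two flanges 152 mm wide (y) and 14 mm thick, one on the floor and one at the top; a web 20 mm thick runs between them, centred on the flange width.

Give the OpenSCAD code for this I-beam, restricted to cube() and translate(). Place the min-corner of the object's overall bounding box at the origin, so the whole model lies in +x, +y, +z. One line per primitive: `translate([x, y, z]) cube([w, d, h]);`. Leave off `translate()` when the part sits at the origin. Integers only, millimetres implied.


cube([3371, 152, 14]);
translate([0, 66, 14]) cube([3371, 20, 298]);
translate([0, 0, 312]) cube([3371, 152, 14]);


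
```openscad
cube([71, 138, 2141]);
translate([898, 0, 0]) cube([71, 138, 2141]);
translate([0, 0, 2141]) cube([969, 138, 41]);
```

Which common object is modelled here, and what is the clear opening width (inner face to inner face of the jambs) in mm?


A door frame. The clear opening width is 827 mm.

Two 2141 mm tall posts with a header on top — a door frame. The left jamb is 71 mm wide at x = 0; the right jamb starts at x = 898. The clear opening is 898 − 71 = 827 mm.


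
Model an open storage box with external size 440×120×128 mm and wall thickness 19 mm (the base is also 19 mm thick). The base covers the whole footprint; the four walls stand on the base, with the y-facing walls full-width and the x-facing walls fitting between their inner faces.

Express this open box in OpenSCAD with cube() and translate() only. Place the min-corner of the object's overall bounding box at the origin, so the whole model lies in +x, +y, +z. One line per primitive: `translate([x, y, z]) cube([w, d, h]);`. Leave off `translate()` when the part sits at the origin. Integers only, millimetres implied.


cube([440, 120, 19]);
translate([0, 0, 19]) cube([440, 19, 109]);
translate([0, 101, 19]) cube([440, 19, 109]);
translate([0, 19, 19]) cube([19, 82, 109]);
translate([421, 19, 19]) cube([19, 82, 109]);


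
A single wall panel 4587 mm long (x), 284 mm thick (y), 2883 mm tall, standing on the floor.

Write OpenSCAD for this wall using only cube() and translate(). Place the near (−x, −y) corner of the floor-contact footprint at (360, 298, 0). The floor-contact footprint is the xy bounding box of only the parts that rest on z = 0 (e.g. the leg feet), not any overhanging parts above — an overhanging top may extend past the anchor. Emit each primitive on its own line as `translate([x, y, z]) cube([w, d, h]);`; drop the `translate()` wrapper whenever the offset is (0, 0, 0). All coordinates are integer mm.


translate([360, 298, 0]) cube([4587, 284, 2883]);


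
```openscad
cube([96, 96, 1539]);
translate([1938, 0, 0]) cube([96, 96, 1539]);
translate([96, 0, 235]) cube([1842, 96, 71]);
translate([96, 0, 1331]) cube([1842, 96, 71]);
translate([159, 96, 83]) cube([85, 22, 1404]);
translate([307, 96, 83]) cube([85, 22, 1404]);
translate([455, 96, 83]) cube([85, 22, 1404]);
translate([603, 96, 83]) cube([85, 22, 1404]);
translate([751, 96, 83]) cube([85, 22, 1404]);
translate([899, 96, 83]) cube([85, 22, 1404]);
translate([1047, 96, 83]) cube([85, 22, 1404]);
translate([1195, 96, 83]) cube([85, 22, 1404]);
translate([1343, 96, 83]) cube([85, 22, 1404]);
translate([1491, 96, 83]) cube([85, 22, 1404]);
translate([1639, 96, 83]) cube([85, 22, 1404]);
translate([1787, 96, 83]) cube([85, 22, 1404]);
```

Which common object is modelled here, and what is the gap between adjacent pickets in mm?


A fence section. The picket gap is 63 mm.

Two posts, two rails, 12 pickets — a fence section. Span 1842 mm holds 12 pickets of 85 mm with 13 equal gaps: ⌊(1842 − 12·85) / 13⌋ = 63 mm.


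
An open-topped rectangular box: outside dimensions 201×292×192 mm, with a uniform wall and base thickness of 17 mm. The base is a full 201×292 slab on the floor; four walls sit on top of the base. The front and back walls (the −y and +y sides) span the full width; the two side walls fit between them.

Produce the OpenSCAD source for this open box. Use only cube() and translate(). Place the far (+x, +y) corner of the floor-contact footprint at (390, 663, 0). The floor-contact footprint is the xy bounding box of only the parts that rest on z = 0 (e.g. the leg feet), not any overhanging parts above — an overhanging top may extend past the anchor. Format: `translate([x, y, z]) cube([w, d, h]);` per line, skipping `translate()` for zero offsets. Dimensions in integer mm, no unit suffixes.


translate([189, 371, 0]) cube([201, 292, 17]);
translate([189, 371, 17]) cube([201, 17, 175]);
translate([189, 646, 17]) cube([201, 17, 175]);
translate([189, 388, 17]) cube([17, 258, 175]);
translate([373, 388, 17]) cube([17, 258, 175]);


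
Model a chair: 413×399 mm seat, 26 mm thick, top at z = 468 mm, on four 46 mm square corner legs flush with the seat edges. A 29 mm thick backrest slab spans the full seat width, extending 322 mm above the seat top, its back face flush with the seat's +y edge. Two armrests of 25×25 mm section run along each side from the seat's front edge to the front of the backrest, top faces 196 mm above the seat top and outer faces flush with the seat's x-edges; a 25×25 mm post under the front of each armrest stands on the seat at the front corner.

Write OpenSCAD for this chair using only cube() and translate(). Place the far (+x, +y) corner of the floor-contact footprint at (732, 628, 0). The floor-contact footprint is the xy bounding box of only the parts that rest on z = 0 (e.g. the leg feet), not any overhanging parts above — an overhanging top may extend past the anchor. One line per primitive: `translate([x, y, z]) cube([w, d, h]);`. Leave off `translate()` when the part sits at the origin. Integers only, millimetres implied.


translate([319, 229, 442]) cube([413, 399, 26]);
translate([319, 229, 0]) cube([46, 46, 442]);
translate([686, 229, 0]) cube([46, 46, 442]);
translate([319, 582, 0]) cube([46, 46, 442]);
translate([686, 582, 0]) cube([46, 46, 442]);
translate([319, 599, 468]) cube([413, 29, 322]);
translate([319, 229, 639]) cube([25, 370, 25]);
translate([707, 229, 639]) cube([25, 370, 25]);
translate([319, 229, 468]) cube([25, 25, 171]);
translate([707, 229, 468]) cube([25, 25, 171]);


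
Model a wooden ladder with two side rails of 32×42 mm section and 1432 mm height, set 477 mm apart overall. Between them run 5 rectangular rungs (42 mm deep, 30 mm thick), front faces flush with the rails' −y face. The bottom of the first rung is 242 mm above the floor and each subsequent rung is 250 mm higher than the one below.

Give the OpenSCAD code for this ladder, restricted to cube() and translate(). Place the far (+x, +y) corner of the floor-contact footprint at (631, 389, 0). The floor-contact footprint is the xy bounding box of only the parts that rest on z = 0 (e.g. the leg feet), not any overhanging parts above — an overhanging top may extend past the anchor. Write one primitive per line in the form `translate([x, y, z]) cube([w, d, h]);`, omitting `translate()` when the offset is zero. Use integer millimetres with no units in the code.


translate([154, 347, 0]) cube([32, 42, 1432]);
translate([599, 347, 0]) cube([32, 42, 1432]);
translate([186, 347, 242]) cube([413, 42, 30]);
translate([186, 347, 492]) cube([413, 42, 30]);
translate([186, 347, 742]) cube([413, 42, 30]);
translate([186, 347, 992]) cube([413, 42, 30]);
translate([186, 347, 1242]) cube([413, 42, 30]);


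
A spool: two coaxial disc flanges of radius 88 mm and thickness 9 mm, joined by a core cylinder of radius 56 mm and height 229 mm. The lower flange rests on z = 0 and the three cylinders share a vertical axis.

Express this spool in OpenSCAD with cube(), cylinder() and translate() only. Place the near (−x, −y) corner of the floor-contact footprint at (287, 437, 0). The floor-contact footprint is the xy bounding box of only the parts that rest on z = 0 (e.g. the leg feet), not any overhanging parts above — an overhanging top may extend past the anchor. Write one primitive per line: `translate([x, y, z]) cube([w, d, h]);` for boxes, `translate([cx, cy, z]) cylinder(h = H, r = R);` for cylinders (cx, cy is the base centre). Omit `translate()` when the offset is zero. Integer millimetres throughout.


translate([375, 525, 0]) cylinder(h = 9, r = 88);
translate([375, 525, 9]) cylinder(h = 229, r = 56);
translate([375, 525, 238]) cylinder(h = 9, r = 88);


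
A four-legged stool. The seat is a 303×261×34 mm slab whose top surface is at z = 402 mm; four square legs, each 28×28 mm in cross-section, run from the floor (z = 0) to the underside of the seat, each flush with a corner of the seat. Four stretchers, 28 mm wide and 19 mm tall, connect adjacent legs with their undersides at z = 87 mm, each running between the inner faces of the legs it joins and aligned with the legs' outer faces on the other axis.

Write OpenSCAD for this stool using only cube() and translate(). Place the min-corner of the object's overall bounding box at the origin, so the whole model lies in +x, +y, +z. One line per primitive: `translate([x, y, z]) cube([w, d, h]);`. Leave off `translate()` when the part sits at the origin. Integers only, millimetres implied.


translate([0, 0, 368]) cube([303, 261, 34]);
cube([28, 28, 368]);
translate([275, 0, 0]) cube([28, 28, 368]);
translate([0, 233, 0]) cube([28, 28, 368]);
translate([275, 233, 0]) cube([28, 28, 368]);
translate([28, 0, 87]) cube([247, 28, 19]);
translate([28, 233, 87]) cube([247, 28, 19]);
translate([0, 28, 87]) cube([28, 205, 19]);
translate([275, 28, 87]) cube([28, 205, 19]);
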